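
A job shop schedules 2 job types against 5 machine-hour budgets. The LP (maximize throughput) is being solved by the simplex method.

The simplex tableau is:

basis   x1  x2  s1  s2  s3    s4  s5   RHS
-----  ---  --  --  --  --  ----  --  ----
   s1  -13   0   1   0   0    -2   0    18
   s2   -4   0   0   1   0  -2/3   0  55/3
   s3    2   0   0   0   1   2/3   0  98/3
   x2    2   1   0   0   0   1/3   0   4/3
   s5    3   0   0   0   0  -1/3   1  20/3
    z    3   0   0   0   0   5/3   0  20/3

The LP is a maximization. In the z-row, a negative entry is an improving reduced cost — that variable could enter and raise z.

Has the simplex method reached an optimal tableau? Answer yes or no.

No objective-row coefficient is strictly negative, so no entering variable exists; the tableau is optimal.

yes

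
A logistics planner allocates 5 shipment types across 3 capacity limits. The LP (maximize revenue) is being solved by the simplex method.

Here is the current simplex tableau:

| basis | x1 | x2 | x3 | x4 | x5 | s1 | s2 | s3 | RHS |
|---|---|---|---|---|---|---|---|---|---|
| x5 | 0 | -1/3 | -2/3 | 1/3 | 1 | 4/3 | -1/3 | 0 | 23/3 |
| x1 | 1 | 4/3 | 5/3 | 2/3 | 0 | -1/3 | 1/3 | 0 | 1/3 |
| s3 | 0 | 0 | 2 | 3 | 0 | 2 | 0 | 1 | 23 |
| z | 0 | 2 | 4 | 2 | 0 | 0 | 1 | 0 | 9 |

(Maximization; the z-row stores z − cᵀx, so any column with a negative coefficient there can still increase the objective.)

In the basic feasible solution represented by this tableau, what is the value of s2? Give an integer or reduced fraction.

s2 is nonbasic (not in the basis column), so its value in the current BFS is 0.

0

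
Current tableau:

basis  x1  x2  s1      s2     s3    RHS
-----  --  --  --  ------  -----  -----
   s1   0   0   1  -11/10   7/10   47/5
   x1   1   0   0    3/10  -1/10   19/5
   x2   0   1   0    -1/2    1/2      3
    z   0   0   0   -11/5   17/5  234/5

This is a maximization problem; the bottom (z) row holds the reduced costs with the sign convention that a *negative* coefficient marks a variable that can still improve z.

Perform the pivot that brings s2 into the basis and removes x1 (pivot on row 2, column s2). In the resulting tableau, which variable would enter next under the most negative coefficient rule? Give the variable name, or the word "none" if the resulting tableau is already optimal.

Pivot element 3/10. New z-row = old z-row − (-11/5)·(row 2/(3/10)).
Updated z-row coefficients: x1: 22/3, x2: 0, s1: 0, s2: 0, s3: 8/3.
No coefficient is strictly negative; the tableau after this pivot is optimal.

none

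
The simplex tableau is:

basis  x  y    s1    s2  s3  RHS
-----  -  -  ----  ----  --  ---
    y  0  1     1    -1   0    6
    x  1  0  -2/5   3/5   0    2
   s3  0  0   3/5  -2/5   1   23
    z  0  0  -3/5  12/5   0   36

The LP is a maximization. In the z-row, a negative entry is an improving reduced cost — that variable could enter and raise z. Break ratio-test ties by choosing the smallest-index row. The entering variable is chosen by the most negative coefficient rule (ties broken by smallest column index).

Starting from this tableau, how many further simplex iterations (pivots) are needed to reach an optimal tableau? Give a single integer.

1

pivot: s1 in, y out → z = 198/5
No improving column remains; optimal.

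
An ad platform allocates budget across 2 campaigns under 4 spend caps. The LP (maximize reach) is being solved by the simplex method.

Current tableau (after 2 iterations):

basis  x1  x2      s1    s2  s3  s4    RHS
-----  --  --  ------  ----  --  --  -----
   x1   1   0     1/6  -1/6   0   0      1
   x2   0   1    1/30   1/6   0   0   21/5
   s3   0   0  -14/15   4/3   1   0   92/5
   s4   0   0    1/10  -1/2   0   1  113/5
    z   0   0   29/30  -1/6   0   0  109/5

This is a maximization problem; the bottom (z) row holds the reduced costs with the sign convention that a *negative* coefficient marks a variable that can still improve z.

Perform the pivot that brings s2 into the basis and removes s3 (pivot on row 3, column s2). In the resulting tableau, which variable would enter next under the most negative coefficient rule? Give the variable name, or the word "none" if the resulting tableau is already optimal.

Pivot element 4/3. New z-row = old z-row − (-1/6)·(row 3/(4/3)).
Updated z-row coefficients: x1: 0, x2: 0, s1: 17/20, s2: 0, s3: 1/8, s4: 0.
No coefficient is strictly negative; the tableau after this pivot is optimal.

none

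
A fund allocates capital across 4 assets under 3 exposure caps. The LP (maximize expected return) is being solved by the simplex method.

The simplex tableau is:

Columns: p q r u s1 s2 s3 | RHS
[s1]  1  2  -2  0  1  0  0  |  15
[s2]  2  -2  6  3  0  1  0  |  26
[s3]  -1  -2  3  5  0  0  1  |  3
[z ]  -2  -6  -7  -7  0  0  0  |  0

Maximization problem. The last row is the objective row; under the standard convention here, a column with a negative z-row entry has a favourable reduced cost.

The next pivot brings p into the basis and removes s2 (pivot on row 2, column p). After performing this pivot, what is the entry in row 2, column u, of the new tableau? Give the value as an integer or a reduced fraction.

3/2

Pivot element is row 2, column p: 2.
Normalize row 2: new (row 2, u) = 3/2 = 3/2.
Row 2 is the pivot row, so the entry is 3/2.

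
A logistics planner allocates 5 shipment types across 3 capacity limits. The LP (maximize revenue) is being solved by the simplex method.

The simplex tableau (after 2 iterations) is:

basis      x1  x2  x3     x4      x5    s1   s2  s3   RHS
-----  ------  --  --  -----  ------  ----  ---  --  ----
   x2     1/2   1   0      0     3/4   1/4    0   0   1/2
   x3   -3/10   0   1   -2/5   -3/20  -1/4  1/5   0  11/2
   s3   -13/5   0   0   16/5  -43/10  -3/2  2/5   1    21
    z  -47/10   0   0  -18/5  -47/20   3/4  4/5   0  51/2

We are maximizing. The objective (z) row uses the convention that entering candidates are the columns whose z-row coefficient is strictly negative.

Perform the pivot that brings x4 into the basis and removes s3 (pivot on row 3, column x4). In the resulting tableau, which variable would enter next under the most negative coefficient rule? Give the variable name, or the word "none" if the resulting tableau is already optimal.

Pivot element 16/5. New z-row = old z-row − (-18/5)·(row 3/(16/5)).
Updated z-row coefficients: x1: -61/8, x2: 0, x3: 0, x4: 0, x5: -115/16, s1: -15/16, s2: 5/4, s3: 9/8.
The most negative is -61/8 in column x1, so x1 would enter next.

x1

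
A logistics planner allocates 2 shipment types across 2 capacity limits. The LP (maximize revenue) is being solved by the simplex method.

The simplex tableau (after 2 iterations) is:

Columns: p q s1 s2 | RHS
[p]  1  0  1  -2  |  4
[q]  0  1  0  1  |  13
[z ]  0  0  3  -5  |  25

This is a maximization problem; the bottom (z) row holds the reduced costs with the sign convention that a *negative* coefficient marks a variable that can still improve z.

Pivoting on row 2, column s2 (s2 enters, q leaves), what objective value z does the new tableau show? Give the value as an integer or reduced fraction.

90

Minimum ratio for s2: 13/1 = 13.
z changes by −(z-row coeff of s2)·ratio = −(-5)·13 = 65.
New z = 25 + 65 = 90.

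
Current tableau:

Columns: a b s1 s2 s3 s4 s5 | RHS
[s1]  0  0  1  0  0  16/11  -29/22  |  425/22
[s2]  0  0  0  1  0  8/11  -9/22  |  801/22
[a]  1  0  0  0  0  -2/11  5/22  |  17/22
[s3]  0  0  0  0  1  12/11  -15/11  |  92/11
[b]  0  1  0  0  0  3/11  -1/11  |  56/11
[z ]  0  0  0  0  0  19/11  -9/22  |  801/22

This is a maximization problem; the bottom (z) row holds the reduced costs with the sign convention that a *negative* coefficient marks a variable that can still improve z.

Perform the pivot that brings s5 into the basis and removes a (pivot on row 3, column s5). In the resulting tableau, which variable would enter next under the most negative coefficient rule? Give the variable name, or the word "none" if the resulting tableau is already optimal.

none

Pivot element 5/22. New z-row = old z-row − (-9/22)·(row 3/(5/22)).
Updated z-row coefficients: a: 9/5, b: 0, s1: 0, s2: 0, s3: 0, s4: 7/5, s5: 0.
No coefficient is strictly negative; the tableau after this pivot is optimal.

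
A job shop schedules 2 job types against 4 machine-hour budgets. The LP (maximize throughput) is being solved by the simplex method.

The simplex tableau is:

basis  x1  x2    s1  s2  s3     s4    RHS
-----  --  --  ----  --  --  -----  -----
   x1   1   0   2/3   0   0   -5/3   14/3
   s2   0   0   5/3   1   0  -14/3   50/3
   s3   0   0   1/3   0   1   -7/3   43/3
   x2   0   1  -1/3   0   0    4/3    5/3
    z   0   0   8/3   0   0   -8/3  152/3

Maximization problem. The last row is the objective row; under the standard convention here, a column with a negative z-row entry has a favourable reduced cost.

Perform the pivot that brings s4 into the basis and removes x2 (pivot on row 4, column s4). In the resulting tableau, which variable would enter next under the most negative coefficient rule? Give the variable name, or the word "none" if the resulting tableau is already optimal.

none

Pivot element 4/3. New z-row = old z-row − (-8/3)·(row 4/(4/3)).
Updated z-row coefficients: x1: 0, x2: 2, s1: 2, s2: 0, s3: 0, s4: 0.
No coefficient is strictly negative; the tableau after this pivot is optimal.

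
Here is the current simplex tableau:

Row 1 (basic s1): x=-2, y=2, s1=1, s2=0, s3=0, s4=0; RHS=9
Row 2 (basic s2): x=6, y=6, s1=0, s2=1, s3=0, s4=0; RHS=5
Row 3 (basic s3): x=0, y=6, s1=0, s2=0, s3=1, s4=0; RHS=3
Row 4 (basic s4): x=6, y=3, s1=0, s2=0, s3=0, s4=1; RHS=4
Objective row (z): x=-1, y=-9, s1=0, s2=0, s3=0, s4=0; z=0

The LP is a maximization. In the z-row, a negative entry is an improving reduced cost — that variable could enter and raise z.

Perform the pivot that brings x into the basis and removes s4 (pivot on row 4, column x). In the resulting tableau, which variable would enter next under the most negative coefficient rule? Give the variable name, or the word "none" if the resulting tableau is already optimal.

y

Pivot element 6. New z-row = old z-row − (-1)·(row 4/6).
Updated z-row coefficients: x: 0, y: -17/2, s1: 0, s2: 0, s3: 0, s4: 1/6.
The most negative is -17/2 in column y, so y would enter next.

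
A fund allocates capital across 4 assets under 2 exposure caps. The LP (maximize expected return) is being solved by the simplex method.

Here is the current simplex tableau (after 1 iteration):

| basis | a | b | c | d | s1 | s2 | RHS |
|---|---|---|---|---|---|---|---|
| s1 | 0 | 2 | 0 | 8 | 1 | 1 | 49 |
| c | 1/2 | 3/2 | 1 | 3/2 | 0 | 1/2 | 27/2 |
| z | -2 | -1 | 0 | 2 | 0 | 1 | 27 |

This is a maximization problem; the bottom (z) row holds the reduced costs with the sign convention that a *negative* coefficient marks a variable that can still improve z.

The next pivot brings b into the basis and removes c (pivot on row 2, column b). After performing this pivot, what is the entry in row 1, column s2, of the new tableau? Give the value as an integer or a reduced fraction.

1/3

Pivot element is row 2, column b: 3/2.
Normalize row 2: new (row 2, s2) = (1/2)/(3/2) = 1/3.
row 1 ← row 1 − 2·(new row 2): 1 − 2·(1/3) = 1/3.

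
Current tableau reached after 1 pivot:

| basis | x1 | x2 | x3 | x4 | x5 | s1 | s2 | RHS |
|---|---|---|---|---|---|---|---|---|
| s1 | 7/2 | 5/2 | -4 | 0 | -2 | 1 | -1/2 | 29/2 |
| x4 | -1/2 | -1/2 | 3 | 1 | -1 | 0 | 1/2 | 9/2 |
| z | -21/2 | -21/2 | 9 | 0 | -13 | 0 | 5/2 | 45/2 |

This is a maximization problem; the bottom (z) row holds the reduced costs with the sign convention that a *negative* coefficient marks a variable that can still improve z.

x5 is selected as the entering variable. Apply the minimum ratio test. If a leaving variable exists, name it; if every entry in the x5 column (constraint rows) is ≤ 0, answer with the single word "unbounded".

x5-column entries: row 1: -2, row 2: -1. All ≤ 0, so x5 can increase without bound; the LP is unbounded in this direction.

unbounded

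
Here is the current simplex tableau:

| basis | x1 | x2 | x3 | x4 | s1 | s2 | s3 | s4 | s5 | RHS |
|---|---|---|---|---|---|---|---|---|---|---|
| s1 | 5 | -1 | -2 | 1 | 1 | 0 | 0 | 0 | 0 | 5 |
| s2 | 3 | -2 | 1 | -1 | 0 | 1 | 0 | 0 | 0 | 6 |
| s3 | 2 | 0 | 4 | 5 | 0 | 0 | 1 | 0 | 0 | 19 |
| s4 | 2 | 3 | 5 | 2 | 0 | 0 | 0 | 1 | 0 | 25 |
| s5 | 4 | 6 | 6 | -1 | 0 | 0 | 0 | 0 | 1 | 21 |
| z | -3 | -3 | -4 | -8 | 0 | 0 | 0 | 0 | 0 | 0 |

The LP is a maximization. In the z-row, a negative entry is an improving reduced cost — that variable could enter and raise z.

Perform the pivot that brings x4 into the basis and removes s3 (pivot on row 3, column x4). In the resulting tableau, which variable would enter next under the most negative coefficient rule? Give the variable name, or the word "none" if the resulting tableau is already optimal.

Pivot element 5. New z-row = old z-row − (-8)·(row 3/5).
Updated z-row coefficients: x1: 1/5, x2: -3, x3: 12/5, x4: 0, s1: 0, s2: 0, s3: 8/5, s4: 0, s5: 0.
The most negative is -3 in column x2, so x2 would enter next.

x2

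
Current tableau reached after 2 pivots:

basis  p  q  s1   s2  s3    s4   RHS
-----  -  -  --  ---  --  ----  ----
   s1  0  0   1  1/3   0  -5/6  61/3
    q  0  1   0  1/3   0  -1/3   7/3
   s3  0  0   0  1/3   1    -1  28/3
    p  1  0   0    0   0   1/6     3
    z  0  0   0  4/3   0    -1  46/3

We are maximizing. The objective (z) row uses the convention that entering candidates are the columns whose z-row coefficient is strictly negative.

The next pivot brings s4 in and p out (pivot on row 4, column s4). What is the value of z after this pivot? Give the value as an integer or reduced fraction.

Minimum ratio for s4: 3/(1/6) = 18.
z changes by −(z-row coeff of s4)·ratio = −(-1)·18 = 18.
New z = 46/3 + 18 = 100/3.

100/3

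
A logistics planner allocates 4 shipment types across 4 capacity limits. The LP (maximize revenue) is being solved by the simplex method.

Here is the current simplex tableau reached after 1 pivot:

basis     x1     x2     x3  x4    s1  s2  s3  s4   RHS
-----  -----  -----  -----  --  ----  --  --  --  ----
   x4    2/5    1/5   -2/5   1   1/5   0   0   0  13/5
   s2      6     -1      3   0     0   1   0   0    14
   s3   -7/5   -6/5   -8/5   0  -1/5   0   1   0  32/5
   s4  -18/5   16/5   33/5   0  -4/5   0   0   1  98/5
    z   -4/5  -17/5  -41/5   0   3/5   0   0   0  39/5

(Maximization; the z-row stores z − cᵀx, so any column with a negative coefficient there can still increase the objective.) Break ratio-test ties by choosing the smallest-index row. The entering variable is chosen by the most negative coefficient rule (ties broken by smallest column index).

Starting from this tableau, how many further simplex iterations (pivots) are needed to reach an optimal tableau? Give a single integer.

pivot: x3 in, s4 out → z = 1061/33
pivot: x1 in, s2 out → z = 107/3
pivot: x2 in, x4 out → z = 850/19
No improving column remains; optimal.

3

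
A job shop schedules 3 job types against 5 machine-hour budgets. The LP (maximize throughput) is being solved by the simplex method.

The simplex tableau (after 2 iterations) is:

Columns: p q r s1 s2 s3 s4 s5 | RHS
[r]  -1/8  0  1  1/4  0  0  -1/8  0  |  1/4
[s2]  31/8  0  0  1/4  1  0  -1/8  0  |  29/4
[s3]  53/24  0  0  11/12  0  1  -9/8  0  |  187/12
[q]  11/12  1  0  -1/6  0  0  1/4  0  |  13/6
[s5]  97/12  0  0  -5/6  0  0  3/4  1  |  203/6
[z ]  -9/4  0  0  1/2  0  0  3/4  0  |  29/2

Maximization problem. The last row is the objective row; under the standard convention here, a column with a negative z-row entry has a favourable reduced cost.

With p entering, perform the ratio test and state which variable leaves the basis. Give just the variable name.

s2

Ratios: row 1 (r): entry -1/8 ≤ 0, skip; row 2 (s2): (29/4)/(31/8) = 58/31; row 3 (s3): (187/12)/(53/24) = 374/53; row 4 (q): (13/6)/(11/12) = 26/11; row 5 (s5): (203/6)/(97/12) = 406/97.
Minimum ratio 58/31 is in the s2 row, so s2 leaves.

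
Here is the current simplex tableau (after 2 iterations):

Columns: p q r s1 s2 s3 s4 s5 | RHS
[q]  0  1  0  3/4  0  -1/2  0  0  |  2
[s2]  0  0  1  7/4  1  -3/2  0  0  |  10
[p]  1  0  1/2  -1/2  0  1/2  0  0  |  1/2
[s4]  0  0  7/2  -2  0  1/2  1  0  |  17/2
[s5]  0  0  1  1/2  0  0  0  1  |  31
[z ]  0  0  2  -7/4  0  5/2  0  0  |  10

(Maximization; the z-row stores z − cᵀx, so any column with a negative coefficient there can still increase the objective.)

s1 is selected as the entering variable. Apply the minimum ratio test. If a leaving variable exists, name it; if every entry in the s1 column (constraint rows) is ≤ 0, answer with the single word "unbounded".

Ratios: row 1 (q): 2/(3/4) = 8/3; row 2 (s2): 10/(7/4) = 40/7; row 3 (p): entry -1/2 ≤ 0, skip; row 4 (s4): entry -2 ≤ 0, skip; row 5 (s5): 31/(1/2) = 62.
Minimum ratio is in the q row, so q leaves.

q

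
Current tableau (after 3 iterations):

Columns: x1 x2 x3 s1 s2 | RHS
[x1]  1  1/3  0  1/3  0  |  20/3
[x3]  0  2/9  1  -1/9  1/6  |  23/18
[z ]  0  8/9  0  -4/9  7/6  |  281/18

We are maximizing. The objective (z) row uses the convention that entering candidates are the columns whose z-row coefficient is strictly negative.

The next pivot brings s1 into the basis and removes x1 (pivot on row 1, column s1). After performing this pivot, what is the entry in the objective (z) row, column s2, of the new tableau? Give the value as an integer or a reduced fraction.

Pivot element is row 1, column s1: 1/3.
Normalize row 1: new (row 1, s2) = 0/(1/3) = 0.
z-row ← z-row − (-4/9)·(new row 1): 7/6 − (-4/9)·0 = 7/6.

7/6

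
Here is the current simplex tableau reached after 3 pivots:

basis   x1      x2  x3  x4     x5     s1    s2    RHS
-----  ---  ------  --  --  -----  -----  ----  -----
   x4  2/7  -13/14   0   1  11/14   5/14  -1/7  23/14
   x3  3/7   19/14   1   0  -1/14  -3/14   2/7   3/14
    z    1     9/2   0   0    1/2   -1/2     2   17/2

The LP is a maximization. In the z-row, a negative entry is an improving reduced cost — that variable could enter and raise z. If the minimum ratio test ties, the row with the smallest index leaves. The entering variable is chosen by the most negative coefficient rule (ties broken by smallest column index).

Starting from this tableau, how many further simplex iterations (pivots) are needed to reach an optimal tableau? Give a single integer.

pivot: s1 in, x4 out → z = 54/5
No improving column remains; optimal.

1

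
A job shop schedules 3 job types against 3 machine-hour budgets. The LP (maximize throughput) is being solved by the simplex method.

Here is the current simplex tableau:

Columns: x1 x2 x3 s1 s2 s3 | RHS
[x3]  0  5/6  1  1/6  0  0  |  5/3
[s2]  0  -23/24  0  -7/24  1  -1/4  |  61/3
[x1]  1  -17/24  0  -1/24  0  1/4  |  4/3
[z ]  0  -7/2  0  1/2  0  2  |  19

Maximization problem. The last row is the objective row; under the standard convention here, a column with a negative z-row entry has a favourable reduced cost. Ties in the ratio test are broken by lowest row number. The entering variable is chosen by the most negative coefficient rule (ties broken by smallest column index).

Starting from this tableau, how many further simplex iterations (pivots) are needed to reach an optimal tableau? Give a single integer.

1

pivot: x2 in, x3 out → z = 26
No improving column remains; optimal.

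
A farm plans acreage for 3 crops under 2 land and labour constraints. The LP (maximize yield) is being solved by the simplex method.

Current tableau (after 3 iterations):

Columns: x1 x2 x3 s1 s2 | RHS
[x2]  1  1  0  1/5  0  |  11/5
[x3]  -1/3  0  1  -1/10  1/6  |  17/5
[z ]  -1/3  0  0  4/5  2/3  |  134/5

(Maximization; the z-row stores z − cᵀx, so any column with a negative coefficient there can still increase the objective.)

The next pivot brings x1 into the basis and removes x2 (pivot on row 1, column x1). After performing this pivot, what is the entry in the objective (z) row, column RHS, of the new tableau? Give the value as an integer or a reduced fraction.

413/15

Pivot element is row 1, column x1: 1.
Normalize row 1: new (row 1, RHS) = (11/5)/1 = 11/5.
z-row ← z-row − (-1/3)·(new row 1): 134/5 − (-1/3)·(11/5) = 413/15.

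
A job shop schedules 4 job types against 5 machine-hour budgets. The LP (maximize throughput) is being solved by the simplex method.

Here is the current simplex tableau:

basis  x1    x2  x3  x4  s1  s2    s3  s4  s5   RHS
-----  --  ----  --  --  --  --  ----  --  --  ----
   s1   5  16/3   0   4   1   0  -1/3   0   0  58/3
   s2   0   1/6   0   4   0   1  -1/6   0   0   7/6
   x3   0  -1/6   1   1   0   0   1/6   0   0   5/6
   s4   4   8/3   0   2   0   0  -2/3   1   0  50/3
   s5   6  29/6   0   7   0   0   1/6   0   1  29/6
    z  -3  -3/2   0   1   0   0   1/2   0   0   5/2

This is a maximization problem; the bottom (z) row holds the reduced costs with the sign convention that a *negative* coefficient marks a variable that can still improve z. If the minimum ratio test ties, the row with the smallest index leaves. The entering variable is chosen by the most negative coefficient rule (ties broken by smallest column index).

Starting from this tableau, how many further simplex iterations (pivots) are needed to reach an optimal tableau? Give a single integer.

pivot: x1 in, s5 out → z = 59/12
No improving column remains; optimal.

1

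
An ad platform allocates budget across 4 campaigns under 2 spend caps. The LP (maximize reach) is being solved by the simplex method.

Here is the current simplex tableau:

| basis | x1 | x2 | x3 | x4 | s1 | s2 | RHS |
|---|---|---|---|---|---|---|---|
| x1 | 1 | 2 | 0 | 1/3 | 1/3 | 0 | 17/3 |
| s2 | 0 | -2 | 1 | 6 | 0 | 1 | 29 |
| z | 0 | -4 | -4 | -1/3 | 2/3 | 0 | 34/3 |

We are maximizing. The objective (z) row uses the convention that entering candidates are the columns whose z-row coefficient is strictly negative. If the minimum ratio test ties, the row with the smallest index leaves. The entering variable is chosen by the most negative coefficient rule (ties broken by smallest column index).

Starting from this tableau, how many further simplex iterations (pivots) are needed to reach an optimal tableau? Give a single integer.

pivot: x2 in, x1 out → z = 68/3
pivot: x3 in, s2 out → z = 484/3
No improving column remains; optimal.

2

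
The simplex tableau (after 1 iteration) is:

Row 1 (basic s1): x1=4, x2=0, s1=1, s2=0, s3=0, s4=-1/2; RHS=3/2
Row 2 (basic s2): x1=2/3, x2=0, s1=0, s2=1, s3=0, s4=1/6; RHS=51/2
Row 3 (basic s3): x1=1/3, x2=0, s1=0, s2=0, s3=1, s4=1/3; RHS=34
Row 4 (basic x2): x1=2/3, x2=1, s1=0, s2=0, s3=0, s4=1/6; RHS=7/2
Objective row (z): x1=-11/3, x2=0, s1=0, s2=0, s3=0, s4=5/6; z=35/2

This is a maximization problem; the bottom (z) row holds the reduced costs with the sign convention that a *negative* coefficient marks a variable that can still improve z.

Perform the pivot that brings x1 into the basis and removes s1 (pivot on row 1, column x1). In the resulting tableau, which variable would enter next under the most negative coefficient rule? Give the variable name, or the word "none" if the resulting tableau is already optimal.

none

Pivot element 4. New z-row = old z-row − (-11/3)·(row 1/4).
Updated z-row coefficients: x1: 0, x2: 0, s1: 11/12, s2: 0, s3: 0, s4: 3/8.
No coefficient is strictly negative; the tableau after this pivot is optimal.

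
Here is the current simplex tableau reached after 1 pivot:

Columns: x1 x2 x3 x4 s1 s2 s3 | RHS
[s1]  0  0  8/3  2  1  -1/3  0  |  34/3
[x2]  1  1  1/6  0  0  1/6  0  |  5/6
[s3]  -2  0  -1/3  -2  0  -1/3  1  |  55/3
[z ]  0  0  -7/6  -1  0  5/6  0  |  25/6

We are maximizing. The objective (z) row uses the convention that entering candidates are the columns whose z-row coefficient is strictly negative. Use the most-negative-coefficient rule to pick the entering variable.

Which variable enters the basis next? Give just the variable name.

x3

Objective-row coefficients: x1: 0, x2: 0, x3: -7/6, x4: -1, s1: 0, s2: 5/6, s3: 0.
The most negative is -7/6 in column x3, so x3 enters.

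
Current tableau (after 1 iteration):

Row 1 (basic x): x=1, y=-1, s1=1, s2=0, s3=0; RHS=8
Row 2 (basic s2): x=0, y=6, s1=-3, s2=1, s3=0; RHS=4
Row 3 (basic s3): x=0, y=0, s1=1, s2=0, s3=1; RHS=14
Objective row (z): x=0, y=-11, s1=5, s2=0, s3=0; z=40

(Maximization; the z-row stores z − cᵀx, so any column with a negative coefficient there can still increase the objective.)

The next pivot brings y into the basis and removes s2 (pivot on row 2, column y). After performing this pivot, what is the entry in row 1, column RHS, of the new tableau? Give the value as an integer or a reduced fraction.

Pivot element is row 2, column y: 6.
Normalize row 2: new (row 2, RHS) = 4/6 = 2/3.
row 1 ← row 1 − (-1)·(new row 2): 8 − (-1)·(2/3) = 26/3.

26/3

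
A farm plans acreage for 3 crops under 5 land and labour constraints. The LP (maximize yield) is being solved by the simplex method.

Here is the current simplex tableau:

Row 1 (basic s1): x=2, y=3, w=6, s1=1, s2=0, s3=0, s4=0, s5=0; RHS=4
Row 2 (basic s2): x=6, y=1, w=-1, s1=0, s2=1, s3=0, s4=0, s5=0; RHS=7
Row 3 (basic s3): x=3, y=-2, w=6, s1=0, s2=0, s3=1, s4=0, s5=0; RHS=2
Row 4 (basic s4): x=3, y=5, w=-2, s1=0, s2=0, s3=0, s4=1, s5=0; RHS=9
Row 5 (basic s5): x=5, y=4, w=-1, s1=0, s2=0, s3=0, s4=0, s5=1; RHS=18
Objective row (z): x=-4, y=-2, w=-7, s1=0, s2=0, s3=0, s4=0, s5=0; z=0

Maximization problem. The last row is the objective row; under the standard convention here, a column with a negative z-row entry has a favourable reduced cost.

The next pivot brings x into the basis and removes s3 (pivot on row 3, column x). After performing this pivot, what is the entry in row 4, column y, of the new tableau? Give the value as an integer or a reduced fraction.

7

Pivot element is row 3, column x: 3.
Normalize row 3: new (row 3, y) = (-2)/3 = -2/3.
row 4 ← row 4 − 3·(new row 3): 5 − 3·(-2/3) = 7.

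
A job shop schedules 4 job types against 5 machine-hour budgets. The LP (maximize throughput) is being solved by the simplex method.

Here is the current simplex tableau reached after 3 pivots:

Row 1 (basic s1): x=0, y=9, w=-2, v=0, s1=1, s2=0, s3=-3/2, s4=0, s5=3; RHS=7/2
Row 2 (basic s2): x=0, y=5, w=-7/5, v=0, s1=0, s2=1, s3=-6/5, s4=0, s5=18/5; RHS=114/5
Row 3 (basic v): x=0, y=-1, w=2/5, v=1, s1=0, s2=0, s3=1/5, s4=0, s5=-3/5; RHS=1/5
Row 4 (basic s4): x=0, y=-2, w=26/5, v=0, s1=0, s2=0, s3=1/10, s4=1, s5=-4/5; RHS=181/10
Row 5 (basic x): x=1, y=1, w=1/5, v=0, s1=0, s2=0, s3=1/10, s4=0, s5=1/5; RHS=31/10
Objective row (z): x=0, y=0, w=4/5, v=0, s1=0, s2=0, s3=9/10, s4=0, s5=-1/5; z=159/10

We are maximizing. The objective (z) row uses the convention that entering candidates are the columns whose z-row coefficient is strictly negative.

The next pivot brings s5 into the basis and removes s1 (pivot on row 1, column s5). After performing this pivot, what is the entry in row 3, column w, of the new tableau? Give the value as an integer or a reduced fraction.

Pivot element is row 1, column s5: 3.
Normalize row 1: new (row 1, w) = (-2)/3 = -2/3.
row 3 ← row 3 − (-3/5)·(new row 1): 2/5 − (-3/5)·(-2/3) = 0.

0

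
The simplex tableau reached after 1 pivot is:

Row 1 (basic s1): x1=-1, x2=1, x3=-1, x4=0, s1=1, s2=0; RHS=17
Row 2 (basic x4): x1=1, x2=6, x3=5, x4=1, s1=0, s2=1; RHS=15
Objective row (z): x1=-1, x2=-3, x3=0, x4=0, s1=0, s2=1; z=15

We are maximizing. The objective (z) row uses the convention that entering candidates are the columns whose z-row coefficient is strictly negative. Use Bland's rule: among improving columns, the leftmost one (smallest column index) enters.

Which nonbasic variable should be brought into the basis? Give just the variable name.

x1

Objective-row coefficients: x1: -1, x2: -3, x3: 0, x4: 0, s1: 0, s2: 1.
Improving columns: x1, x2. Bland's rule picks the smallest column index → x1.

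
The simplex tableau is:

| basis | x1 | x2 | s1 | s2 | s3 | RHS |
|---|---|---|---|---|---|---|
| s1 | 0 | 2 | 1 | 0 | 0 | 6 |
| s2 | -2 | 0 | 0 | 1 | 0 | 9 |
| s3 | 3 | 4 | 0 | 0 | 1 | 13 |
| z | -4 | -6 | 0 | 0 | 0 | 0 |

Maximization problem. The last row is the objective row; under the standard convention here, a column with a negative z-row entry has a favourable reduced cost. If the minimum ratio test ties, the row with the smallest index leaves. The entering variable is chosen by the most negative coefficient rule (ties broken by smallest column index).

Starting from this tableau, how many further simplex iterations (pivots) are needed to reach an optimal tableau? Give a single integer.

2

pivot: x2 in, s1 out → z = 18
pivot: x1 in, s3 out → z = 58/3
No improving column remains; optimal.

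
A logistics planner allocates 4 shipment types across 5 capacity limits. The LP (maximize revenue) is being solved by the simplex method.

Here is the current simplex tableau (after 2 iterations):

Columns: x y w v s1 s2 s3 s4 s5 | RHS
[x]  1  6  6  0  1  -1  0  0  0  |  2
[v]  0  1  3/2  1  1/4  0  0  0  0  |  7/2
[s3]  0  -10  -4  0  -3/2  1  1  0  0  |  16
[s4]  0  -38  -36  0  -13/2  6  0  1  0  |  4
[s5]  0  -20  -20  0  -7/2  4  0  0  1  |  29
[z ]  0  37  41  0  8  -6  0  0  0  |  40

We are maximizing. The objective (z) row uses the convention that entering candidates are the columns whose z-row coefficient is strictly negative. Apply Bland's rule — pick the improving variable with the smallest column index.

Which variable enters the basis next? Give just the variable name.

s2

Objective-row coefficients: x: 0, y: 37, w: 41, v: 0, s1: 8, s2: -6, s3: 0, s4: 0, s5: 0.
Improving columns: s2. Bland's rule picks the smallest column index → s2.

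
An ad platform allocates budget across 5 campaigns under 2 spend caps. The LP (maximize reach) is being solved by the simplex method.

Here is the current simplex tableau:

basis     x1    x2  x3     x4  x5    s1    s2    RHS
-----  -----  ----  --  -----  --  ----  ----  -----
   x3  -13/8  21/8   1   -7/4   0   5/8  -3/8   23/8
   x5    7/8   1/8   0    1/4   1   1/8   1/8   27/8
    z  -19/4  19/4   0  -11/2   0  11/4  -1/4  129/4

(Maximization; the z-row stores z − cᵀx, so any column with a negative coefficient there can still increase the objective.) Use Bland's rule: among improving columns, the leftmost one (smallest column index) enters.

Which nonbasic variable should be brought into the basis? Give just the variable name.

x1

Objective-row coefficients: x1: -19/4, x2: 19/4, x3: 0, x4: -11/2, x5: 0, s1: 11/4, s2: -1/4.
Improving columns: x1, x4, s2. Bland's rule picks the smallest column index → x1.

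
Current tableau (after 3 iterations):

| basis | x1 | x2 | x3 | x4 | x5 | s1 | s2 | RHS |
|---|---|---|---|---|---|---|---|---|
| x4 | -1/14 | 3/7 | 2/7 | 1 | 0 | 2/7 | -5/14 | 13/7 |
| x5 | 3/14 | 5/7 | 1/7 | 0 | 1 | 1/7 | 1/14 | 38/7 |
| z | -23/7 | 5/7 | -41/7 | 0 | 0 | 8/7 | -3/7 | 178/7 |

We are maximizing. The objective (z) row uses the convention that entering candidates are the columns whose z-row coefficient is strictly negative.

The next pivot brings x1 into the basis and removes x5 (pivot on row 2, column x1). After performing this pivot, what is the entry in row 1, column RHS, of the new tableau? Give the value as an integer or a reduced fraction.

11/3

Pivot element is row 2, column x1: 3/14.
Normalize row 2: new (row 2, RHS) = (38/7)/(3/14) = 76/3.
row 1 ← row 1 − (-1/14)·(new row 2): 13/7 − (-1/14)·(76/3) = 11/3.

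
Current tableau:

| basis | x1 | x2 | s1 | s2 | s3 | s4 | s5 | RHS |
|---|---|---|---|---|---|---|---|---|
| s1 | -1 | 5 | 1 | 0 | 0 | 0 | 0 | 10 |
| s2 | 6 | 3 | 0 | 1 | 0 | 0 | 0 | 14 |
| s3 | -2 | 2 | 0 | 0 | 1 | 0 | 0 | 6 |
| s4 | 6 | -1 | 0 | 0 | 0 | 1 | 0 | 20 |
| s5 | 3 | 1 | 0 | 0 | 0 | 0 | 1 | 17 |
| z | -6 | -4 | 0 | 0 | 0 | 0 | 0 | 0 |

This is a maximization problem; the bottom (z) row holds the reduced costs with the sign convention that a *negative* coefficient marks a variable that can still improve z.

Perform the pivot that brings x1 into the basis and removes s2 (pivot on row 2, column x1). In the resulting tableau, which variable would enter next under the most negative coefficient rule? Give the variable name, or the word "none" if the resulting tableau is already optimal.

x2

Pivot element 6. New z-row = old z-row − (-6)·(row 2/6).
Updated z-row coefficients: x1: 0, x2: -1, s1: 0, s2: 1, s3: 0, s4: 0, s5: 0.
The most negative is -1 in column x2, so x2 would enter next.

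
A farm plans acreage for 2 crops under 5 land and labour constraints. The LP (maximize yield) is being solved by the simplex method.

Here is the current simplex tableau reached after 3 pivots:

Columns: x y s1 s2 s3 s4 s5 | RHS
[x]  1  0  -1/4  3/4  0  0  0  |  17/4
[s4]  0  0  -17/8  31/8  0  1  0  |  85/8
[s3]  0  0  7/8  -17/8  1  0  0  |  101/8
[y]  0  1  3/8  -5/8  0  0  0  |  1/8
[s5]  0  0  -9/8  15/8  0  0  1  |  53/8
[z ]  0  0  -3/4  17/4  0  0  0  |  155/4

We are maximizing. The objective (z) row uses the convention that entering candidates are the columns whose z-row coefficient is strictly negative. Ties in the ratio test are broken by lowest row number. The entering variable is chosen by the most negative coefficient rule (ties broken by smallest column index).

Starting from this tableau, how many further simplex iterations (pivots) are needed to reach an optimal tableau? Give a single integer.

pivot: s1 in, y out → z = 39
No improving column remains; optimal.

1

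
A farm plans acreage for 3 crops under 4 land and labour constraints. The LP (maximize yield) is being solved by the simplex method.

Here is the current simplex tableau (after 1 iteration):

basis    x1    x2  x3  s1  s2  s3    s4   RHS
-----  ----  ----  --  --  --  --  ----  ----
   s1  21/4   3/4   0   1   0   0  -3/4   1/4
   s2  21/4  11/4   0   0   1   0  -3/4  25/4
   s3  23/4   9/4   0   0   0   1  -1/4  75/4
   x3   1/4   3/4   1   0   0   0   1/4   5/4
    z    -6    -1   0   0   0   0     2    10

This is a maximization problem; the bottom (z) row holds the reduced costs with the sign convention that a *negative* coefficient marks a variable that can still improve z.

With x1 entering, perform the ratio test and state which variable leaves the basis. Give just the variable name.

Ratios: row 1 (s1): (1/4)/(21/4) = 1/21; row 2 (s2): (25/4)/(21/4) = 25/21; row 3 (s3): (75/4)/(23/4) = 75/23; row 4 (x3): (5/4)/(1/4) = 5.
Minimum ratio 1/21 is in the s1 row, so s1 leaves.

s1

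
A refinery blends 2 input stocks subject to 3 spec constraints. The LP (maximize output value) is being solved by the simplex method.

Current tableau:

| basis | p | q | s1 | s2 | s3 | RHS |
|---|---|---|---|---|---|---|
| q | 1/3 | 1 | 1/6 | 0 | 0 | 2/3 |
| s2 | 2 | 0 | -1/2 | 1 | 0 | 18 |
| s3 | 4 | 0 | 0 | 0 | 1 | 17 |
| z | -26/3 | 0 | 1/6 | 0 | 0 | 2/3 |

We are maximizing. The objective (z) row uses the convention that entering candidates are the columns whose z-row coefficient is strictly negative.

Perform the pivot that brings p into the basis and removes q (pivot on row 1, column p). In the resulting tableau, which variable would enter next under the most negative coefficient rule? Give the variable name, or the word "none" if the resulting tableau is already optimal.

Pivot element 1/3. New z-row = old z-row − (-26/3)·(row 1/(1/3)).
Updated z-row coefficients: p: 0, q: 26, s1: 9/2, s2: 0, s3: 0.
No coefficient is strictly negative; the tableau after this pivot is optimal.

none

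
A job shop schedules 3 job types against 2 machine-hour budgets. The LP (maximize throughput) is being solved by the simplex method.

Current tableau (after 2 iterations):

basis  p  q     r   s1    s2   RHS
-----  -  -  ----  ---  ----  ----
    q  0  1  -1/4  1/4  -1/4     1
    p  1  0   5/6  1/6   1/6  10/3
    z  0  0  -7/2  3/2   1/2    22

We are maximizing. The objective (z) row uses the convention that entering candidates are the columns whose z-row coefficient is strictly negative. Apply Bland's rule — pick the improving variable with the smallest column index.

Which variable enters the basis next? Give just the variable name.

r

Objective-row coefficients: p: 0, q: 0, r: -7/2, s1: 3/2, s2: 1/2.
Improving columns: r. Bland's rule picks the smallest column index → r.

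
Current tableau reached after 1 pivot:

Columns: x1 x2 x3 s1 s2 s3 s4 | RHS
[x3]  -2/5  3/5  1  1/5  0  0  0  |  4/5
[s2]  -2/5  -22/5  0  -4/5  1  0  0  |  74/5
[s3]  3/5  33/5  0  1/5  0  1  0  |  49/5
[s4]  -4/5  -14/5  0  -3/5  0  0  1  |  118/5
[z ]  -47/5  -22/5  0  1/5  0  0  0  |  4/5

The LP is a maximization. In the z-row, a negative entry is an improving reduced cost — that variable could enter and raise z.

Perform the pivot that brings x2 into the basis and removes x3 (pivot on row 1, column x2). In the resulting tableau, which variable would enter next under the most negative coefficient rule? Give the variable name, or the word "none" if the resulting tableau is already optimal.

x1

Pivot element 3/5. New z-row = old z-row − (-22/5)·(row 1/(3/5)).
Updated z-row coefficients: x1: -37/3, x2: 0, x3: 22/3, s1: 5/3, s2: 0, s3: 0, s4: 0.
The most negative is -37/3 in column x1, so x1 would enter next.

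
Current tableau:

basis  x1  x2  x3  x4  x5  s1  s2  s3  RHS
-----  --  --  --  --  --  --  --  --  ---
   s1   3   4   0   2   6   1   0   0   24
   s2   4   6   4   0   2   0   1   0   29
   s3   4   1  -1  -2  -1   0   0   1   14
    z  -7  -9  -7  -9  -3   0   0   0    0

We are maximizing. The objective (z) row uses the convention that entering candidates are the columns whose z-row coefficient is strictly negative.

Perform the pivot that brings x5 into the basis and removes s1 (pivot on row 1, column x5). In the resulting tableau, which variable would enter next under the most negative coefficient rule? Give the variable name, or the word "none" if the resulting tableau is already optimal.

Pivot element 6. New z-row = old z-row − (-3)·(row 1/6).
Updated z-row coefficients: x1: -11/2, x2: -7, x3: -7, x4: -8, x5: 0, s1: 1/2, s2: 0, s3: 0.
The most negative is -8 in column x4, so x4 would enter next.

x4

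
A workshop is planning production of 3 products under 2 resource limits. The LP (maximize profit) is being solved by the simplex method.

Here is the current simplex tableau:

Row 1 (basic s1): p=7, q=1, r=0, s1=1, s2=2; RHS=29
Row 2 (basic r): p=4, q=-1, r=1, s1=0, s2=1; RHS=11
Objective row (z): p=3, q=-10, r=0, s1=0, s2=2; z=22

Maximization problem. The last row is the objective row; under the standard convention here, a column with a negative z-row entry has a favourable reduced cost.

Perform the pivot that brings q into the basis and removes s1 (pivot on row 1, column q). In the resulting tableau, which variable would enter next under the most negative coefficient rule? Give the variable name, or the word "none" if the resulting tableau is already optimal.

Pivot element 1. New z-row = old z-row − (-10)·(row 1/1).
Updated z-row coefficients: p: 73, q: 0, r: 0, s1: 10, s2: 22.
No coefficient is strictly negative; the tableau after this pivot is optimal.

none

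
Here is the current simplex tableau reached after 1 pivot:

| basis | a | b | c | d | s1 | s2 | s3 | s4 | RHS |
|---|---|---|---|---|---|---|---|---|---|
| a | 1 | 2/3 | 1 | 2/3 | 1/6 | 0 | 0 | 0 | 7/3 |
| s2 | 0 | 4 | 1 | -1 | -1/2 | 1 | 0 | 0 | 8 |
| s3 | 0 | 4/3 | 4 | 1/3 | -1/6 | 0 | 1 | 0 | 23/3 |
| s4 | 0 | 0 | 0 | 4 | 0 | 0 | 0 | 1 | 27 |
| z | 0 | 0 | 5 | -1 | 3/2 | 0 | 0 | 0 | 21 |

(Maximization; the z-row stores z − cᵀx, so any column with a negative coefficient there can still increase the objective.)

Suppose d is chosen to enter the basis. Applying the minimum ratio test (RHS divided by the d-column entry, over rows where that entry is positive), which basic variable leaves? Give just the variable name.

Ratios: row 1 (a): (7/3)/(2/3) = 7/2; row 2 (s2): entry -1 ≤ 0, skip; row 3 (s3): (23/3)/(1/3) = 23; row 4 (s4): 27/4 = 27/4.
Minimum ratio 7/2 is in the a row, so a leaves.

a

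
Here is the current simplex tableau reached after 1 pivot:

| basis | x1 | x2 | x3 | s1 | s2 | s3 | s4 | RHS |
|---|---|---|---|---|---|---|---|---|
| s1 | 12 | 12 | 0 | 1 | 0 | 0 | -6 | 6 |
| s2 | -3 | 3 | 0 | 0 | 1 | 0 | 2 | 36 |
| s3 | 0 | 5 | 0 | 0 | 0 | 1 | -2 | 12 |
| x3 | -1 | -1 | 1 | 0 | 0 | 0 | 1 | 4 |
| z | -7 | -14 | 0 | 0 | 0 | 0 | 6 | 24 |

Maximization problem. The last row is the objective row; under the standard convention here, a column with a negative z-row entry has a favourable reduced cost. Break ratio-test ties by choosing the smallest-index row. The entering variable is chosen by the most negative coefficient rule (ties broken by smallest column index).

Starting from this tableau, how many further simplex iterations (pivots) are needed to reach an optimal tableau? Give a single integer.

pivot: x2 in, s1 out → z = 31
pivot: s4 in, x3 out → z = 40
No improving column remains; optimal.

2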